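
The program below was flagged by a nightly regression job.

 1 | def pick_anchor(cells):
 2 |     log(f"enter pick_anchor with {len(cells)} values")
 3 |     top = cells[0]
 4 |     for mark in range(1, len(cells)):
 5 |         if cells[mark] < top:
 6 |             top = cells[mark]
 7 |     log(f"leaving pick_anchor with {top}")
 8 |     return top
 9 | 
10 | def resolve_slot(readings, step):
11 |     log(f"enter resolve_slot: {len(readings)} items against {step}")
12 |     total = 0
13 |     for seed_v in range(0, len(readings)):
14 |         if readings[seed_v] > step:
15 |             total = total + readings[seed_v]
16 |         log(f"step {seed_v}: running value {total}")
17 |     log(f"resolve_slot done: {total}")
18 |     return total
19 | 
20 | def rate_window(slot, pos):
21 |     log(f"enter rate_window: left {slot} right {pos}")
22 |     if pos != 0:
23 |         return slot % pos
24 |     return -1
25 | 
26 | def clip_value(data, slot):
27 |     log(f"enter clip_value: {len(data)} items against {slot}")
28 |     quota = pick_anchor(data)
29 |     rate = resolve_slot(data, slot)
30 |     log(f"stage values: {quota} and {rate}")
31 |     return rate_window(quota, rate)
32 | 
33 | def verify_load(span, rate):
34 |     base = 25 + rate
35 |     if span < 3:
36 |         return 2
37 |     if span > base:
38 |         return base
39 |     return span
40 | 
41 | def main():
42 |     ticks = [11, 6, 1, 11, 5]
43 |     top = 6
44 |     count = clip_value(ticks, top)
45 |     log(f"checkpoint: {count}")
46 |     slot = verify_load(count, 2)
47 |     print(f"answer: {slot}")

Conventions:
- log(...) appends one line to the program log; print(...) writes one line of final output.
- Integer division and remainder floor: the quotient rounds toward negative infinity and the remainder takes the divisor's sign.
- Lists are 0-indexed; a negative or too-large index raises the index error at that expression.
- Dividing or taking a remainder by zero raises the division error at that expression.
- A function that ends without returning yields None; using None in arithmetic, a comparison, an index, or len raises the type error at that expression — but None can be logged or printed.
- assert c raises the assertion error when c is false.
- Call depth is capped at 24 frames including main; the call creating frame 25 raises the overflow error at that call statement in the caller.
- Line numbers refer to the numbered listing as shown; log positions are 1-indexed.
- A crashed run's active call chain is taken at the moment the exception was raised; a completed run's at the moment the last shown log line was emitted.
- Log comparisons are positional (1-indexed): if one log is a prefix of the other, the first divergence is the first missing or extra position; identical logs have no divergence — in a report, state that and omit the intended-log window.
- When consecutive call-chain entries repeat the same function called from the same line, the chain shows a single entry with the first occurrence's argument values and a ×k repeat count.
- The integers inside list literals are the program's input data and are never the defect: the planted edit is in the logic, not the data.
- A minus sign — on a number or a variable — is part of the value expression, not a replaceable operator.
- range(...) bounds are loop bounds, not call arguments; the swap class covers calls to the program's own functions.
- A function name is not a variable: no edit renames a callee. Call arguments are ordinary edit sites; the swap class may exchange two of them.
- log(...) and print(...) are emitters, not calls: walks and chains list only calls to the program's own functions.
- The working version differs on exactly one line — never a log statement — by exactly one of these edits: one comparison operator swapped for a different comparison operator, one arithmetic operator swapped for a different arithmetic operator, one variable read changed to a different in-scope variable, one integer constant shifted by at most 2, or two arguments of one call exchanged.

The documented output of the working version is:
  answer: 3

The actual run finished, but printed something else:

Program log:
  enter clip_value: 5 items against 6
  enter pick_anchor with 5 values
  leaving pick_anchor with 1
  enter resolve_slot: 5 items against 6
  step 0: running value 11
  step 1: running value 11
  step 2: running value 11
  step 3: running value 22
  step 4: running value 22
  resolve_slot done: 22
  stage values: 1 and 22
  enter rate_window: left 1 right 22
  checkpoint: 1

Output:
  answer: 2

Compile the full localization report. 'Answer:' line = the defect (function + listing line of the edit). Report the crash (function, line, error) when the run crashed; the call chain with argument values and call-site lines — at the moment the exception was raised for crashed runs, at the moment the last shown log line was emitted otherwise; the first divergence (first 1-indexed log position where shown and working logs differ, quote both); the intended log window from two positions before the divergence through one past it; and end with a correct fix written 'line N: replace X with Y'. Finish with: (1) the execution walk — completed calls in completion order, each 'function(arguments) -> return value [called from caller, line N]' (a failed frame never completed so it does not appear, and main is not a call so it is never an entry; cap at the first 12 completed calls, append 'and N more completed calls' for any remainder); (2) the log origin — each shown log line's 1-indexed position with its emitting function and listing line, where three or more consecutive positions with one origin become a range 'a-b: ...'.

Answer: the defect is in verify_load at line 36.
Key observation: Every logged value matches the working version; the printed result is what differs.
Call chain: main.
First divergence: none (the log streams are identical).
Execution walk:
  pick_anchor([11, 6, 1, 11, 5]) -> 1  [called from clip_value, line 28]
  resolve_slot([11, 6, 1, 11, 5], 6) -> 22  [called from clip_value, line 29]
  rate_window(1, 22) -> 1  [called from clip_value, line 31]
  clip_value([11, 6, 1, 11, 5], 6) -> 1  [called from main, line 44]
  verify_load(1, 2) -> 2  [called from main, line 46]
Log origins:
  1: logged in clip_value at line 27
  2: logged in pick_anchor at line 2
  3: logged in pick_anchor at line 7
  4: logged in resolve_slot at line 11
  5-9: logged in resolve_slot at line 16
  10: logged in resolve_slot at line 17
  11: logged in clip_value at line 30
  12: logged in rate_window at line 21
  13: logged in main at line 45
A correct fix: line 36: replace `2` with `3`.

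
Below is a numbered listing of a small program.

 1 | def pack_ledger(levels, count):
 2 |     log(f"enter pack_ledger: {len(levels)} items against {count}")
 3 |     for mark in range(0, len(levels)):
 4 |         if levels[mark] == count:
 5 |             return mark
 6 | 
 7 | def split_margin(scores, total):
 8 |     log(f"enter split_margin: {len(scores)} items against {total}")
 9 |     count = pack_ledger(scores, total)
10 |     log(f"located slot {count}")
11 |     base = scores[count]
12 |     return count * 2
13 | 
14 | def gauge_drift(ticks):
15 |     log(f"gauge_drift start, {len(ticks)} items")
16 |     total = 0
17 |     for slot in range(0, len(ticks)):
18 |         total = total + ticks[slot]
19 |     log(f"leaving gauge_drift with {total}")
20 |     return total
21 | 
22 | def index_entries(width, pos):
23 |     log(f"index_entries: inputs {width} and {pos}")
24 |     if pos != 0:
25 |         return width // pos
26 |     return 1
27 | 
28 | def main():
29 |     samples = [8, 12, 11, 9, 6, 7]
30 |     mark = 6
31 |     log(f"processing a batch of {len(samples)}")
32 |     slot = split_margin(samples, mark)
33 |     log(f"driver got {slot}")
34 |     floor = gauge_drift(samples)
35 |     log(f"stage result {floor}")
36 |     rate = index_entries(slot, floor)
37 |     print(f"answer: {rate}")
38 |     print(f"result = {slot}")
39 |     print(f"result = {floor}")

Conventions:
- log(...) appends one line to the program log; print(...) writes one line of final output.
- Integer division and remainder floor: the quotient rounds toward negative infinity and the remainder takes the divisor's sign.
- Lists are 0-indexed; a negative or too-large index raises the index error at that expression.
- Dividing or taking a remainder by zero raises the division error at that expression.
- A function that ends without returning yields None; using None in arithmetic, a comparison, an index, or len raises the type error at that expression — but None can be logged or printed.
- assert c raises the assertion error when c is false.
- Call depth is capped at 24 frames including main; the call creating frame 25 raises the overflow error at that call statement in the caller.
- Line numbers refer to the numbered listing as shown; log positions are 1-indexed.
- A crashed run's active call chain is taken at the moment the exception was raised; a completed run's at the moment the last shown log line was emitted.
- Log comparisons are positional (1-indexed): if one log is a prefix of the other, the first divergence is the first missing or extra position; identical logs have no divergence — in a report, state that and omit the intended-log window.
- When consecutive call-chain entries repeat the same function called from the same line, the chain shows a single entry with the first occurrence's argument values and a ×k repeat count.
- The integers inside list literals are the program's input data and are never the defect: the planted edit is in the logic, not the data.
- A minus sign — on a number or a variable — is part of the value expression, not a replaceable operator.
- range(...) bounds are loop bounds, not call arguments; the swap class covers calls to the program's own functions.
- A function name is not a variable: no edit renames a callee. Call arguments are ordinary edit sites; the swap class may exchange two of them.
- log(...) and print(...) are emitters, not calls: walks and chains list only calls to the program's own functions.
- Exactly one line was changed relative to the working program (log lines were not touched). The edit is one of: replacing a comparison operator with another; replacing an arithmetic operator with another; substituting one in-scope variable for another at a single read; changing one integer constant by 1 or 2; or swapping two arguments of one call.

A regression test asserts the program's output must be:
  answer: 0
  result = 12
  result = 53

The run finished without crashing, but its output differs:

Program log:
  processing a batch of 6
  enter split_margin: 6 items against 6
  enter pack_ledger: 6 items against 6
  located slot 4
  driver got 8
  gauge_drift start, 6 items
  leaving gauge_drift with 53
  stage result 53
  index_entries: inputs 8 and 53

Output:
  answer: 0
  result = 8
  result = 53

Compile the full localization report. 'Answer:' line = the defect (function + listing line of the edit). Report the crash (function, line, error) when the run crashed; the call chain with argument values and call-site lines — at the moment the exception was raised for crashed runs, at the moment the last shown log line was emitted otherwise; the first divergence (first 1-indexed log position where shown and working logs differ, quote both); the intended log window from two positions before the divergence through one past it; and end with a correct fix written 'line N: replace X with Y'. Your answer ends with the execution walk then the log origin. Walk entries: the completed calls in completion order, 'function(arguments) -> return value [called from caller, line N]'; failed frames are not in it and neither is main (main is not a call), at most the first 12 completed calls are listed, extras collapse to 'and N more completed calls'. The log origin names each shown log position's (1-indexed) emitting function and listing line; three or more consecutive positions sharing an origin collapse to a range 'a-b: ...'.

Answer: the defect is in split_margin at line 12.
Core observation: The earliest visible damage is log position 5 — 'driver got 8' rather than the intended 'driver got 12'.
Call chain: main -> index_entries(8, 53) (called at line 36).
First divergence: position 5; shown 'driver got 8' vs intended 'driver got 12'.
Intended log window:
  3: enter pack_ledger: 6 items against 6
  4: located slot 4
  5: driver got 12
  6: gauge_drift start, 6 items
Execution walk:
  pack_ledger([8, 12, 11, 9, 6, 7], 6) -> 4  [called from split_margin, line 9]
  split_margin([8, 12, 11, 9, 6, 7], 6) -> 8  [called from main, line 32]
  gauge_drift([8, 12, 11, 9, 6, 7]) -> 53  [called from main, line 34]
  index_entries(8, 53) -> 0  [called from main, line 36]
Log origins:
  1 — main, line 31
  2 — split_margin, line 8
  3 — pack_ledger, line 2
  4 — split_margin, line 10
  5 — main, line 33
  6 — gauge_drift, line 15
  7 — gauge_drift, line 19
  8 — main, line 35
  9 — index_entries, line 23
A correct fix: line 12: replace `count` with `base`.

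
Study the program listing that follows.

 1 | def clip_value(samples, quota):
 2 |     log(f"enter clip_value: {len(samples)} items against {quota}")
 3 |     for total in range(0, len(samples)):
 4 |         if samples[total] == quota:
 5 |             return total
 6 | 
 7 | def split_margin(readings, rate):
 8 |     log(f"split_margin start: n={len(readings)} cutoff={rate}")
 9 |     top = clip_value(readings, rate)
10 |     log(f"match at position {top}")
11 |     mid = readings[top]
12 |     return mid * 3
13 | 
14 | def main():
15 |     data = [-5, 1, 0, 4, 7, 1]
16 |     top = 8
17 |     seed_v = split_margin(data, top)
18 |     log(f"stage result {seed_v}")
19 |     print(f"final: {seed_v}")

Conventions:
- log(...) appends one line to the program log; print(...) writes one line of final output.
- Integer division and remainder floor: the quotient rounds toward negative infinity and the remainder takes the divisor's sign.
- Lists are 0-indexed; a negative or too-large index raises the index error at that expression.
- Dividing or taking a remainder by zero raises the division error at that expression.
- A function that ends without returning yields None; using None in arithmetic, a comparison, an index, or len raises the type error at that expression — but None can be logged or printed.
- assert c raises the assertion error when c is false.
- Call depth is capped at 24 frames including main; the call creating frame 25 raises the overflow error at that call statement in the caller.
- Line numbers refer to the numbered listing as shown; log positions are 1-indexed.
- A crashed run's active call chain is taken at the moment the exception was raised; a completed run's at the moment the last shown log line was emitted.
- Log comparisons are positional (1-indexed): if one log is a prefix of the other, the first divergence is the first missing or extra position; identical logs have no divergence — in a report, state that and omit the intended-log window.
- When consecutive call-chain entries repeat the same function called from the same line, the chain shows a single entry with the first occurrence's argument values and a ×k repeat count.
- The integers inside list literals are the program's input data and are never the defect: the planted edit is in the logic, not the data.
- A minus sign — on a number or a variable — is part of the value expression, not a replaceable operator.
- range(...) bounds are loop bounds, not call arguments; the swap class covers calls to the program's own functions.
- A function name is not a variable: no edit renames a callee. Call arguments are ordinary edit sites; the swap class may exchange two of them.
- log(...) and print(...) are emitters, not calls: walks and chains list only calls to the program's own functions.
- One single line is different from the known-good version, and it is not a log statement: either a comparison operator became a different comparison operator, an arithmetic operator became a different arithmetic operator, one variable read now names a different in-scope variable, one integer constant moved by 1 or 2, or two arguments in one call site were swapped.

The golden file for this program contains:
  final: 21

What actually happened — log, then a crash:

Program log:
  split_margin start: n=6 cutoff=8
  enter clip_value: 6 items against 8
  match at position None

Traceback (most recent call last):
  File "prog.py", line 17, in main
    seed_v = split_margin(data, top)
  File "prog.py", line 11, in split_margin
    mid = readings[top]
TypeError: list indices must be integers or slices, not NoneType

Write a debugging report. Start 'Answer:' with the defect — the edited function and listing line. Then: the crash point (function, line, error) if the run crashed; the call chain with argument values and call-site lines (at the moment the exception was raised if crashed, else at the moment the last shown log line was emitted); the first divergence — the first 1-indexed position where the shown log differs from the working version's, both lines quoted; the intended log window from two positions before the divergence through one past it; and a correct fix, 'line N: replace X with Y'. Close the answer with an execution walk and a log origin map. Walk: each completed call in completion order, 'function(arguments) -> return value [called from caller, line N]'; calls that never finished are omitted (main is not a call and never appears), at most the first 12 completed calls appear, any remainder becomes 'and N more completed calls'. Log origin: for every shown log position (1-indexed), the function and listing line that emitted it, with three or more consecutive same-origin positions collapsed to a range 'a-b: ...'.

Answer: the defect is in main at line 16.
The tell: At log position 1 the runs split — shown 'split_margin start: n=6 cutoff=8', but the working version logs 'split_margin start: n=6 cutoff=7'.
Crash: split_margin, line 11, TypeError.
Call chain: main -> split_margin([-5, 1, 0, 4, 7, 1], 8) (called at line 17).
First divergence: position 1; shown 'split_margin start: n=6 cutoff=8' vs intended 'split_margin start: n=6 cutoff=7'.
Intended log window:
  1: split_margin start: n=6 cutoff=7
  2: enter clip_value: 6 items against 7
Execution walk:
  clip_value([-5, 1, 0, 4, 7, 1], 8) -> None  [called from split_margin, line 9]
Log origin:
  1: from split_margin, line 8
  2: from clip_value, line 2
  3: from split_margin, line 10
A correct fix: line 16: replace `8` with `7`.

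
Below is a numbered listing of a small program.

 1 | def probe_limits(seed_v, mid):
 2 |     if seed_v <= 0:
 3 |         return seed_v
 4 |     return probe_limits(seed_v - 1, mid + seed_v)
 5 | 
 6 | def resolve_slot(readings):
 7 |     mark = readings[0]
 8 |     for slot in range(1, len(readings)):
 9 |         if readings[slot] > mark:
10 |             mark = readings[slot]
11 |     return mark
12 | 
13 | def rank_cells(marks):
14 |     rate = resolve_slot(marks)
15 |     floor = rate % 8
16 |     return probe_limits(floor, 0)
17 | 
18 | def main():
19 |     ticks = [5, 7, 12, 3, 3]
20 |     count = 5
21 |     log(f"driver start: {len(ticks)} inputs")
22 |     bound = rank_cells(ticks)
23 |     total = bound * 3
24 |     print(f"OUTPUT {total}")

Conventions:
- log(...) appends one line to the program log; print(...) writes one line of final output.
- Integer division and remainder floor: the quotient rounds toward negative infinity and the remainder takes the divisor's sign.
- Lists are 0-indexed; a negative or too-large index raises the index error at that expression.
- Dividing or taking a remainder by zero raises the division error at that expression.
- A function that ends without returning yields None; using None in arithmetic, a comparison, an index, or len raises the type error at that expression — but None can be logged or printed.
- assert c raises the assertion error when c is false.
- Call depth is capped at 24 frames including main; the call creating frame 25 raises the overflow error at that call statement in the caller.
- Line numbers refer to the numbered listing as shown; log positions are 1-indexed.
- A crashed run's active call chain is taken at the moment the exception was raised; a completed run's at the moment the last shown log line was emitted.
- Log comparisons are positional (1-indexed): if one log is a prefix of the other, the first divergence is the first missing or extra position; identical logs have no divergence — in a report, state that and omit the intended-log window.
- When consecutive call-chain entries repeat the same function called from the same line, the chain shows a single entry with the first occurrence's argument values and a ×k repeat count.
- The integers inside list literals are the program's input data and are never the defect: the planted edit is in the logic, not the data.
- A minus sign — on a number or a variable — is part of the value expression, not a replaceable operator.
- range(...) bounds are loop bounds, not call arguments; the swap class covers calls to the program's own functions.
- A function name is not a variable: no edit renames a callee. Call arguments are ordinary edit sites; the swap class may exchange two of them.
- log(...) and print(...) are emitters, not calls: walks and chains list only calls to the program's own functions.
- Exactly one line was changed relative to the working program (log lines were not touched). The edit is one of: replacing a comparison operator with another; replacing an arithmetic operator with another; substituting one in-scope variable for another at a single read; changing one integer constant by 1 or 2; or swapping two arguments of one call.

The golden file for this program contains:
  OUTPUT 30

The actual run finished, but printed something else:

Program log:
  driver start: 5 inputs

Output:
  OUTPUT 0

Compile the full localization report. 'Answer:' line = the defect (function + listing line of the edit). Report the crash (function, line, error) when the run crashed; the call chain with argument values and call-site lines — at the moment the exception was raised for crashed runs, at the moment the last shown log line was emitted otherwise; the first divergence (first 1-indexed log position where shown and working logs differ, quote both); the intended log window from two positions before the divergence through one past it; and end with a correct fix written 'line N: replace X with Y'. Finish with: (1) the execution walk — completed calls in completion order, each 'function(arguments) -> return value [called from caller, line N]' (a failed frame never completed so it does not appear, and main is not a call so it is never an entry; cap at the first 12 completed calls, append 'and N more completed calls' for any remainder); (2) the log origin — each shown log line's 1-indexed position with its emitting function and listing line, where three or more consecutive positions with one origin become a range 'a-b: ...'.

Answer: the defect is in probe_limits at line 3.
Core observation: Every logged value matches the working version; the printed result is what differs.
Call chain: main.
First divergence: none; the two logs match at every position.
Execution walk:
  resolve_slot([5, 7, 12, 3, 3]) -> 12  [called from rank_cells, line 14]
  probe_limits(0, 10) -> 0  [called from probe_limits, line 4]
  probe_limits(1, 9) -> 0  [called from probe_limits, line 4]
  probe_limits(2, 7) -> 0  [called from probe_limits, line 4]
  probe_limits(3, 4) -> 0  [called from probe_limits, line 4]
  probe_limits(4, 0) -> 0  [called from rank_cells, line 16]
  rank_cells([5, 7, 12, 3, 3]) -> 0  [called from main, line 22]
Log line origins:
  1 — main, line 21
A correct fix: line 3: replace `seed_v` with `mid`.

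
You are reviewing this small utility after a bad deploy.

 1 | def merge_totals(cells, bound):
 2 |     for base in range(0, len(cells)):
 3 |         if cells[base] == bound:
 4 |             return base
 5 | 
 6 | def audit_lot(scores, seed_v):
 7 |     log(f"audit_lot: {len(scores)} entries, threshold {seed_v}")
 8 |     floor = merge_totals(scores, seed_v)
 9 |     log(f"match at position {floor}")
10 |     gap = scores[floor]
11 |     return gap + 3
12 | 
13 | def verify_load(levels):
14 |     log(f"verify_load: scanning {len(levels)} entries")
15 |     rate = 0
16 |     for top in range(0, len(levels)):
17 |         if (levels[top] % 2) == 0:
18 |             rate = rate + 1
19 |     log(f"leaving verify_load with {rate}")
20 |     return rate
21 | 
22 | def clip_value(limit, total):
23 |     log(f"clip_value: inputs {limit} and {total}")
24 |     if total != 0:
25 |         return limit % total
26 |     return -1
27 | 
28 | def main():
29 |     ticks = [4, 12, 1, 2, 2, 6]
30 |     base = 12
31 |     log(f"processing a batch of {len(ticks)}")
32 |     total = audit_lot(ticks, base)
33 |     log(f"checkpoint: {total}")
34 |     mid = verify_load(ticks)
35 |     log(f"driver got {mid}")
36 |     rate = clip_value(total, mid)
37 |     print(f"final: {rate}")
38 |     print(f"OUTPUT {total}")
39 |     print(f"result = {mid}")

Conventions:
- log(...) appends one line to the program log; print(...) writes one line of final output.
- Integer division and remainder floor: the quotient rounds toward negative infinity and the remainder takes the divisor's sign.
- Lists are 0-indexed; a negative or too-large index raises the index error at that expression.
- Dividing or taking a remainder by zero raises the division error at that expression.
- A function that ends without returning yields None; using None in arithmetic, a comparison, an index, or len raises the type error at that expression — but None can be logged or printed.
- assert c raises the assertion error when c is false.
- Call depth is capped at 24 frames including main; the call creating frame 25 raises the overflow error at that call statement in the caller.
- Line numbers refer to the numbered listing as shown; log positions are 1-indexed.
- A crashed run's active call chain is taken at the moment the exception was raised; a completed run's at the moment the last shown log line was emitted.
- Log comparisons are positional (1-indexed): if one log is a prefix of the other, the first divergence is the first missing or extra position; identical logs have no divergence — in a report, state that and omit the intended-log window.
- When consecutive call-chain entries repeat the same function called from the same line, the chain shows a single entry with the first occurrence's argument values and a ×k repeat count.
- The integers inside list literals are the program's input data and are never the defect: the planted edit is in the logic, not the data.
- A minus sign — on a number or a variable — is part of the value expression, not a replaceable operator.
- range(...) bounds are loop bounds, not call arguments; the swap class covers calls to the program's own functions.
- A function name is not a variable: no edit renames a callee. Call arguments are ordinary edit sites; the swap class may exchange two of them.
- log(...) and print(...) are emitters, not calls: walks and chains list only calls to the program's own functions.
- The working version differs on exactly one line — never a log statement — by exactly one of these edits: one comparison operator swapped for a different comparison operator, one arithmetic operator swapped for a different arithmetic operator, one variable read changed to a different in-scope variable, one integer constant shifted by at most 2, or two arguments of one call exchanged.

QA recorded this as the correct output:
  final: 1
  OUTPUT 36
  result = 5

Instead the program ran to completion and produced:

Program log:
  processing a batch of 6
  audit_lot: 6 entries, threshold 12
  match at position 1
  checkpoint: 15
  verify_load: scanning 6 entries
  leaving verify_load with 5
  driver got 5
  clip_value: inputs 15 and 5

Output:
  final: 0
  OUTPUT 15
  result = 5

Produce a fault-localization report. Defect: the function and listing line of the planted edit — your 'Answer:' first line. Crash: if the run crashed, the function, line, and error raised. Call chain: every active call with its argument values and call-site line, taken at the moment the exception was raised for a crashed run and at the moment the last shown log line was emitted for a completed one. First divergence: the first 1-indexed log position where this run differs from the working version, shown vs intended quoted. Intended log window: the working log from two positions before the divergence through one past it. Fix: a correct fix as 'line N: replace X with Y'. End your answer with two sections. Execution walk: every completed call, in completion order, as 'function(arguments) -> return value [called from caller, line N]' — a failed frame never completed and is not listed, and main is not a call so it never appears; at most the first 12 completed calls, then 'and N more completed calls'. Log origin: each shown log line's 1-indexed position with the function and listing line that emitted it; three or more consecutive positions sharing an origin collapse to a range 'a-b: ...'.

Answer: the defect is in audit_lot at line 11.
Key observation: Log line 4 is where behavior first shows: 'checkpoint: 15' appears instead of 'checkpoint: 36'.
Call chain: main -> clip_value(15, 5) (called at line 36).
First divergence: position 4 — the shown line 'checkpoint: 15' should read 'checkpoint: 36'.
Intended log window:
  2: audit_lot: 6 entries, threshold 12
  3: match at position 1
  4: checkpoint: 36
  5: verify_load: scanning 6 entries
Execution walk:
  merge_totals([4, 12, 1, 2, 2, 6], 12) -> 1  [called from audit_lot, line 8]
  audit_lot([4, 12, 1, 2, 2, 6], 12) -> 15  [called from main, line 32]
  verify_load([4, 12, 1, 2, 2, 6]) -> 5  [called from main, line 34]
  clip_value(15, 5) -> 0  [called from main, line 36]
Log origin:
  1: logged in main at line 31
  2: logged in audit_lot at line 7
  3: logged in audit_lot at line 9
  4: logged in main at line 33
  5: logged in verify_load at line 14
  6: logged in verify_load at line 19
  7: logged in main at line 35
  8: logged in clip_value at line 23
A correct fix: line 11: replace `+` with `*`.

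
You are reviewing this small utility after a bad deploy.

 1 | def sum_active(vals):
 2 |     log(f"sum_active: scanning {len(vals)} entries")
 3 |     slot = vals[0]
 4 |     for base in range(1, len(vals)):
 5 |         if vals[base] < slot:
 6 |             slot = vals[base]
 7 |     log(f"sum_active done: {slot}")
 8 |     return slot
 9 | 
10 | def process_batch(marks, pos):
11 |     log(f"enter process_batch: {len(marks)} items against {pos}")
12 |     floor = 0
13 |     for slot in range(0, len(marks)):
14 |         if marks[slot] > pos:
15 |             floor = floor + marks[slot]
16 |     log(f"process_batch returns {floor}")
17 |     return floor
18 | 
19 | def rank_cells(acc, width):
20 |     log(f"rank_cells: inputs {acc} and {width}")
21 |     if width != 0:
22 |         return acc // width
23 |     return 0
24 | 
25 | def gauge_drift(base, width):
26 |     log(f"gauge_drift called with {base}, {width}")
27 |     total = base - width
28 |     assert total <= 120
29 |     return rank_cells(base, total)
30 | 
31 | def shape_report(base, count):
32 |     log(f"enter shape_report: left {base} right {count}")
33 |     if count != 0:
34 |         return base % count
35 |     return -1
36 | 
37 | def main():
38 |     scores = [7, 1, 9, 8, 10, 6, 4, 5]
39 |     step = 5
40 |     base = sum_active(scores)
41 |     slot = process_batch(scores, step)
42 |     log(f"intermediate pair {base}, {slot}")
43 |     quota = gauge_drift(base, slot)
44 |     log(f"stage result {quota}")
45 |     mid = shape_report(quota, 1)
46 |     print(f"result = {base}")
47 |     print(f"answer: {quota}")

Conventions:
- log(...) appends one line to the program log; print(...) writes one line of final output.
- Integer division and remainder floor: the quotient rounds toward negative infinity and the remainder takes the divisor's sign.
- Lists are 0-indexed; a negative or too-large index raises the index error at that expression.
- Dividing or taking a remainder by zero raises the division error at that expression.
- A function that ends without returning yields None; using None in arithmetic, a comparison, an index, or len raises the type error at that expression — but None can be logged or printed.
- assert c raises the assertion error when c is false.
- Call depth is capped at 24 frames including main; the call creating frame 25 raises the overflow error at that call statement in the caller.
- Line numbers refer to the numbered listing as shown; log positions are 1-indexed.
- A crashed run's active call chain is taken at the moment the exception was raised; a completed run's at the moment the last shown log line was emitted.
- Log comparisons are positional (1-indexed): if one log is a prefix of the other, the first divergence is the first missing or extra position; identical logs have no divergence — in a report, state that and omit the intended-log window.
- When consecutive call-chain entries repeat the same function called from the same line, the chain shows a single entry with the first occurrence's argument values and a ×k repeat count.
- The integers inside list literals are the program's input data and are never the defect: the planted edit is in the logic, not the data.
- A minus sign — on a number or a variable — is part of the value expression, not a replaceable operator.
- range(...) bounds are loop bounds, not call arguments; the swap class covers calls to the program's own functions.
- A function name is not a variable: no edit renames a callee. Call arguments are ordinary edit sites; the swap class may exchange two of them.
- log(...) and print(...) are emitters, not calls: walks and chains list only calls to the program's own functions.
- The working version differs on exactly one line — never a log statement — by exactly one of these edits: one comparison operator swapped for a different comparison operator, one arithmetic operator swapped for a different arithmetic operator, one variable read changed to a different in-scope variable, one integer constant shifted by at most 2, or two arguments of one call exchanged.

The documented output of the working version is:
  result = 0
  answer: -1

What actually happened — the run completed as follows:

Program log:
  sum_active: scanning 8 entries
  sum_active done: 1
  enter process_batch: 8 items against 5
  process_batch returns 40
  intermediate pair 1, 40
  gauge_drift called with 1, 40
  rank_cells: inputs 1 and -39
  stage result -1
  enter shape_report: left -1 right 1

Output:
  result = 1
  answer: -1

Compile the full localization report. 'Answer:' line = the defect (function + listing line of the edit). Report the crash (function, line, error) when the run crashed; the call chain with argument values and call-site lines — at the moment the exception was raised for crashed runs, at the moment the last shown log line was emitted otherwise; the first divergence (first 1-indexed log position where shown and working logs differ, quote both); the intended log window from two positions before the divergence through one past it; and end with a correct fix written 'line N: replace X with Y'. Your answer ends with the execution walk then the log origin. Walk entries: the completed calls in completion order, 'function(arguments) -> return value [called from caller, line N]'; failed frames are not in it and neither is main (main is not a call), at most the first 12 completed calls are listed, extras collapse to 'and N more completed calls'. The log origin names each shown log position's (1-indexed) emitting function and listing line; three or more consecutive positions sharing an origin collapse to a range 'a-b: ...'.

Answer: the defect is in main at line 46.
Key fact: The two runs log identically and part ways only at the printed values.
Call chain: main -> shape_report(-1, 1) (called at line 45).
First divergence: none (the log streams are identical).
Execution walk:
  sum_active([7, 1, 9, 8, 10, 6, 4, 5]) -> 1  [called from main, line 40]
  process_batch([7, 1, 9, 8, 10, 6, 4, 5], 5) -> 40  [called from main, line 41]
  rank_cells(1, -39) -> -1  [called from gauge_drift, line 29]
  gauge_drift(1, 40) -> -1  [called from main, line 43]
  shape_report(-1, 1) -> 0  [called from main, line 45]
Origin of each log line:
  1: emitted by sum_active (line 2)
  2: emitted by sum_active (line 7)
  3: emitted by process_batch (line 11)
  4: emitted by process_batch (line 16)
  5: emitted by main (line 42)
  6: emitted by gauge_drift (line 26)
  7: emitted by rank_cells (line 20)
  8: emitted by main (line 44)
  9: emitted by shape_report (line 32)
A correct fix: line 46: replace `base` with `mid`.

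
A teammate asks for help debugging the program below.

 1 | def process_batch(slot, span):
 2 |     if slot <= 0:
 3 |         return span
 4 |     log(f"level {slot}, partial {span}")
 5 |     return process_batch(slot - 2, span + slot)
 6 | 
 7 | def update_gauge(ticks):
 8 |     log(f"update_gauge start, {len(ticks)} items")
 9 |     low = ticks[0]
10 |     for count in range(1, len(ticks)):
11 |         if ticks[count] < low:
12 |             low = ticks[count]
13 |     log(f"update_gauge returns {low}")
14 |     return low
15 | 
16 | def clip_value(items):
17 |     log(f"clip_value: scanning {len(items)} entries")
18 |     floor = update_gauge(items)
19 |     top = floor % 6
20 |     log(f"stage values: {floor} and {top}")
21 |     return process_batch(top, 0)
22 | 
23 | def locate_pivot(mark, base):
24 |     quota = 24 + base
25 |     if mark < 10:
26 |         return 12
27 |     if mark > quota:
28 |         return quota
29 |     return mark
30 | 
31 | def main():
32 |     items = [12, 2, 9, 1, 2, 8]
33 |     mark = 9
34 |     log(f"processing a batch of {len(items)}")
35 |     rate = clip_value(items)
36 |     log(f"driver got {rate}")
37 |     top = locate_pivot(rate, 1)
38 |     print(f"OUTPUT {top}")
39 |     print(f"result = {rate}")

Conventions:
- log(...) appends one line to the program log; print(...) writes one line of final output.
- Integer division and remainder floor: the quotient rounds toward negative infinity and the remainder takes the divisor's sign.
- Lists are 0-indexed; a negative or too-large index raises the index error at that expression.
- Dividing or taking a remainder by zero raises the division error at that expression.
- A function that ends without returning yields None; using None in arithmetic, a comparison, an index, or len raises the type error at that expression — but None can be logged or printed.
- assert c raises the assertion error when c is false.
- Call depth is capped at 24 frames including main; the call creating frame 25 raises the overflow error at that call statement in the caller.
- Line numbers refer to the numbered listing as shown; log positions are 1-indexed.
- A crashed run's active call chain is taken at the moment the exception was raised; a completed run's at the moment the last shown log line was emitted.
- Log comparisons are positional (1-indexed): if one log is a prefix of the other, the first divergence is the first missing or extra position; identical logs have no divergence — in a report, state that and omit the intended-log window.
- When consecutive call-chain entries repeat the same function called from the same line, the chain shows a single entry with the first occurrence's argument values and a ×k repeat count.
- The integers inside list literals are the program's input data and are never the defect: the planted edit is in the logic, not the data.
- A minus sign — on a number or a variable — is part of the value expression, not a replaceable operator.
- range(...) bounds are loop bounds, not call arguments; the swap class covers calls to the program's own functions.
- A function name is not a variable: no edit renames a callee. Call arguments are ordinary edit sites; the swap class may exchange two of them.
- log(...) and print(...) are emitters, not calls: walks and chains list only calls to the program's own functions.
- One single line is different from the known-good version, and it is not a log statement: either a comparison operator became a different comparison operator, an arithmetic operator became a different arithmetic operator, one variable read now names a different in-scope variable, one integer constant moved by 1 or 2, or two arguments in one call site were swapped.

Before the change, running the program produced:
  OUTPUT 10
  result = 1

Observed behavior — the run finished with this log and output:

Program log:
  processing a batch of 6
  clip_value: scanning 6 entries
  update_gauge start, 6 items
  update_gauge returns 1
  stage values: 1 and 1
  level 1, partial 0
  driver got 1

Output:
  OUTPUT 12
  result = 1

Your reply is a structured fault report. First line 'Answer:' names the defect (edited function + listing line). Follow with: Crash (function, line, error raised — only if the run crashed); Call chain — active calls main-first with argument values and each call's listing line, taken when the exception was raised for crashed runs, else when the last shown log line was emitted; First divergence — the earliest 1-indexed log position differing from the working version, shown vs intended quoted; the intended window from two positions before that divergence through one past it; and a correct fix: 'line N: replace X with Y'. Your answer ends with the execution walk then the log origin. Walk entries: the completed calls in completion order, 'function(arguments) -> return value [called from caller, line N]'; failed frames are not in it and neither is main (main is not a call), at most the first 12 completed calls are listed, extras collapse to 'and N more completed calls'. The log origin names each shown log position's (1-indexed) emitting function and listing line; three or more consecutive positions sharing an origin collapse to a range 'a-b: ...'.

Answer: the defect is in locate_pivot at line 26.
Key observation: Nothing in the log betrays the bug — only the output does.
Call chain: main.
First divergence: none — the logs agree in full.
Execution walk:
  update_gauge([12, 2, 9, 1, 2, 8]) -> 1  [called from clip_value, line 18]
  process_batch(-1, 1) -> 1  [called from process_batch, line 5]
  process_batch(1, 0) -> 1  [called from clip_value, line 21]
  clip_value([12, 2, 9, 1, 2, 8]) -> 1  [called from main, line 35]
  locate_pivot(1, 1) -> 12  [called from main, line 37]
Origin of each log line:
  1: from main, line 34
  2: from clip_value, line 17
  3: from update_gauge, line 8
  4: from update_gauge, line 13
  5: from clip_value, line 20
  6: from process_batch, line 4
  7: from main, line 36
A correct fix: line 26: replace `12` with `10`.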